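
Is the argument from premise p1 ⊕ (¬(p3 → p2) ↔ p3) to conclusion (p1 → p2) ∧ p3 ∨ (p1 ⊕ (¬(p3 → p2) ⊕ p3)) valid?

p1 | p2 | p3 | φ | ψ
-- | -- | -- | - | -
T  | T  | T  | T | T
T  | T  | F  | F | T
T  | F  | T  | F | T
T  | F  | F  | F | T
F  | T  | T  | F | T
F  | T  | F  | T | F
F  | F  | T  | T | T
F  | F  | F  | T | F
At p1=F, p2=T, p3=F we have φ true but ψ false, so φ does not entail ψ.

no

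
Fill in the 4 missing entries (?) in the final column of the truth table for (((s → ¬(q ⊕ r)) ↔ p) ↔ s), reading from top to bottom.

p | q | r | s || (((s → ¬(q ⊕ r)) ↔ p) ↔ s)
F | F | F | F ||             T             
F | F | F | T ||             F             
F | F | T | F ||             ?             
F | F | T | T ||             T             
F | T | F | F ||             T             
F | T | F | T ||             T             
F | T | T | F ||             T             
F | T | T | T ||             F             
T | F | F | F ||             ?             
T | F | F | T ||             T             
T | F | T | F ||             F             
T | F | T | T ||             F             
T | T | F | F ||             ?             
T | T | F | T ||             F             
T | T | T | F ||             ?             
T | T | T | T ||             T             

Row p=F, q=F, r=T, s=F: ((s → ¬(q ⊕ r)) ↔ p) = F, so (((s → ¬(q ⊕ r)) ↔ p) ↔ s) = T.
Row p=T, q=F, r=F, s=F: ((s → ¬(q ⊕ r)) ↔ p) = T, so (((s → ¬(q ⊕ r)) ↔ p) ↔ s) = F.
Row p=T, q=T, r=F, s=F: ((s → ¬(q ⊕ r)) ↔ p) = T, so (((s → ¬(q ⊕ r)) ↔ p) ↔ s) = F.
Row p=T, q=T, r=T, s=F: ((s → ¬(q ⊕ r)) ↔ p) = T, so (((s → ¬(q ⊕ r)) ↔ p) ↔ s) = F.

T, F, F, F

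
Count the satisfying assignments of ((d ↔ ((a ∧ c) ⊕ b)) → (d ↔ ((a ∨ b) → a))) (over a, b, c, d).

  a      b      c      d    |    φ  
 True   True   True   True  |   True
 True   True   True  False  |  False
 True   True  False   True  |   True
 True   True  False  False  |   True
 True  False   True   True  |   True
 True  False   True  False  |   True
 True  False  False   True  |   True
 True  False  False  False  |  False
False   True   True   True  |  False
False   True   True  False  |   True
False   True  False   True  |  False
False   True  False  False  |   True
False  False   True   True  |   True
False  False   True  False  |  False
False  False  False   True  |   True
False  False  False  False  |  False
The formula is true on 10 of the 16 rows.

10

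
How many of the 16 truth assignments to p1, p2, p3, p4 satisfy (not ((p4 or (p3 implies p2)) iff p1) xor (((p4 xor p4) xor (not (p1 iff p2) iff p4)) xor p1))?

p1 | p2 | p3 | p4 | φ
-- | -- | -- | -- | -
1  | 1  | 1  | 1  | 1
1  | 1  | 1  | 0  | 0
1  | 1  | 0  | 1  | 1
1  | 1  | 0  | 0  | 0
1  | 0  | 1  | 1  | 0
1  | 0  | 1  | 0  | 0
1  | 0  | 0  | 1  | 0
1  | 0  | 0  | 0  | 1
0  | 1  | 1  | 1  | 0
0  | 1  | 1  | 0  | 1
0  | 1  | 0  | 1  | 0
0  | 1  | 0  | 0  | 1
0  | 0  | 1  | 1  | 1
0  | 0  | 1  | 0  | 1
0  | 0  | 0  | 1  | 1
0  | 0  | 0  | 0  | 0
The formula is true on 8 of the 16 rows.

8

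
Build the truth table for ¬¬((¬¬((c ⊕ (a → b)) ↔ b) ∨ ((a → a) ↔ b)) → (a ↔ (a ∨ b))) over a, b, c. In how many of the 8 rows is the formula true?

6

a | b | c | (a → b) | (c ⊕ (a → b)) | ((c ⊕ (a → b)) ↔ b) | ¬((c ⊕ (a → b)) ↔ b) | ¬¬((c ⊕ (a → b)) ↔ b) | (a → a) | ((a → a) ↔ b) | (a ∨ b) | (a ↔ (a ∨ b)) | φ
- | - | - | ------- | ------------- | ------------------- | -------------------- | --------------------- | ------- | ------------- | ------- | ------------- | -
T | T | T |    T    |       F       |          F          |          T           |           F           |    T    |       T       |    T    |       T       | T
T | T | F |    T    |       T       |          T          |          F           |           T           |    T    |       T       |    T    |       T       | T
T | F | T |    F    |       T       |          F          |          T           |           F           |    T    |       F       |    T    |       T       | T
T | F | F |    F    |       F       |          T          |          F           |           T           |    T    |       F       |    T    |       T       | T
F | T | T |    T    |       F       |          F          |          T           |           F           |    T    |       T       |    T    |       F       | F
F | T | F |    T    |       T       |          T          |          F           |           T           |    T    |       T       |    T    |       F       | F
F | F | T |    T    |       F       |          T          |          F           |           T           |    T    |       F       |    F    |       T       | T
F | F | F |    T    |       T       |          F          |          T           |           F           |    T    |       F       |    F    |       T       | T
The formula is true on 6 of the 8 rows.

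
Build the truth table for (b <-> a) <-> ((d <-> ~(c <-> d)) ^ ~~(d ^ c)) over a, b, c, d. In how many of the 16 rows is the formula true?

8

  a   |   b   |   c   |   d   | (b <-> a) | (c <-> d) | ~(c <-> d) | (d <-> ~(c <-> d)) | (d ^ c) | ~(d ^ c) | ~~(d ^ c) |   φ  
----- | ----- | ----- | ----- | --------- | --------- | ---------- | ------------------ | ------- | -------- | --------- | -----
 True |  True |  True |  True |    True   |    True   |   False    |       False        |  False  |   True   |   False   | False
 True |  True |  True | False |    True   |   False   |    True    |       False        |   True  |  False   |    True   |  True
 True |  True | False |  True |    True   |   False   |    True    |        True        |   True  |  False   |    True   | False
 True |  True | False | False |    True   |    True   |   False    |        True        |  False  |   True   |   False   |  True
 True | False |  True |  True |   False   |    True   |   False    |       False        |  False  |   True   |   False   |  True
 True | False |  True | False |   False   |   False   |    True    |       False        |   True  |  False   |    True   | False
 True | False | False |  True |   False   |   False   |    True    |        True        |   True  |  False   |    True   |  True
 True | False | False | False |   False   |    True   |   False    |        True        |  False  |   True   |   False   | False
False |  True |  True |  True |   False   |    True   |   False    |       False        |  False  |   True   |   False   |  True
False |  True |  True | False |   False   |   False   |    True    |       False        |   True  |  False   |    True   | False
False |  True | False |  True |   False   |   False   |    True    |        True        |   True  |  False   |    True   |  True
False |  True | False | False |   False   |    True   |   False    |        True        |  False  |   True   |   False   | False
False | False |  True |  True |    True   |    True   |   False    |       False        |  False  |   True   |   False   | False
False | False |  True | False |    True   |   False   |    True    |       False        |   True  |  False   |    True   |  True
False | False | False |  True |    True   |   False   |    True    |        True        |   True  |  False   |    True   | False
False | False | False | False |    True   |    True   |   False    |        True        |  False  |   True   |   False   |  True
The formula is true on 8 of the 16 rows.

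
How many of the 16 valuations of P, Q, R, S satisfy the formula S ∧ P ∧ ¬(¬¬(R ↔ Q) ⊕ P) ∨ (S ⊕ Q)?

  P   |   Q   |   R   |   S   ||   φ  
False | False | False | False || False
False | False | False |  True ||  True
False | False |  True | False || False
False | False |  True |  True ||  True
False |  True | False | False ||  True
False |  True | False |  True || False
False |  True |  True | False ||  True
False |  True |  True |  True || False
 True | False | False | False || False
 True | False | False |  True ||  True
 True | False |  True | False || False
 True | False |  True |  True ||  True
 True |  True | False | False ||  True
 True |  True | False |  True || False
 True |  True |  True | False ||  True
 True |  True |  True |  True ||  True
The formula is true on 9 of the 16 rows.

9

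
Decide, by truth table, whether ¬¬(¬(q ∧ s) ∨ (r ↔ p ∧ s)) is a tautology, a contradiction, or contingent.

contingent

  p   |   q   |   r   |   s   | (q ∧ s) | ¬(q ∧ s) | (p ∧ s) | (r ↔ (p ∧ s)) | (¬(q ∧ s) ∨ (r ↔ (p ∧ s))) | ¬(¬(q ∧ s) ∨ (r ↔ (p ∧ s))) | ¬¬(¬(q ∧ s) ∨ (r ↔ (p ∧ s)))
----- | ----- | ----- | ----- | ------- | -------- | ------- | ------------- | -------------------------- | --------------------------- | ----------------------------
 True |  True |  True |  True |   True  |  False   |   True  |      True     |            True            |            False            |             True            
 True |  True |  True | False |  False  |   True   |  False  |     False     |            True            |            False            |             True            
 True |  True | False |  True |   True  |  False   |   True  |     False     |           False            |             True            |            False            
 True |  True | False | False |  False  |   True   |  False  |      True     |            True            |            False            |             True            
 True | False |  True |  True |  False  |   True   |   True  |      True     |            True            |            False            |             True            
 True | False |  True | False |  False  |   True   |  False  |     False     |            True            |            False            |             True            
 True | False | False |  True |  False  |   True   |   True  |     False     |            True            |            False            |             True            
 True | False | False | False |  False  |   True   |  False  |      True     |            True            |            False            |             True            
False |  True |  True |  True |   True  |  False   |  False  |     False     |           False            |             True            |            False            
False |  True |  True | False |  False  |   True   |  False  |     False     |            True            |            False            |             True            
False |  True | False |  True |   True  |  False   |  False  |      True     |            True            |            False            |             True            
False |  True | False | False |  False  |   True   |  False  |      True     |            True            |            False            |             True            
False | False |  True |  True |  False  |   True   |  False  |     False     |            True            |            False            |             True            
False | False |  True | False |  False  |   True   |  False  |     False     |            True            |            False            |             True            
False | False | False |  True |  False  |   True   |  False  |      True     |            True            |            False            |             True            
False | False | False | False |  False  |   True   |  False  |      True     |            True            |            False            |             True            
14 of 16 rows are True, so the formula is contingent.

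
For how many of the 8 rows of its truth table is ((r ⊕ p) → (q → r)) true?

7

p | q | r | ((r ⊕ p) → (q → r))
- | - | - | -------------------
T | T | T |          T         
T | T | F |          F         
T | F | T |          T         
T | F | F |          T         
F | T | T |          T         
F | T | F |          T         
F | F | T |          T         
F | F | F |          T         
The formula is true on 7 of the 8 rows.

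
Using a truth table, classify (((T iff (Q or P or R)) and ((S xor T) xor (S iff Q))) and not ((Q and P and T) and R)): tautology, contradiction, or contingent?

contingent

P | Q | R | S | T || φ
F | F | F | F | F || T
F | F | F | F | T || F
F | F | F | T | F || T
F | F | F | T | T || F
F | F | T | F | F || F
F | F | T | F | T || F
F | F | T | T | F || F
F | F | T | T | T || F
F | T | F | F | F || F
F | T | F | F | T || T
F | T | F | T | F || F
F | T | F | T | T || T
F | T | T | F | F || F
F | T | T | F | T || T
F | T | T | T | F || F
F | T | T | T | T || T
T | F | F | F | F || F
T | F | F | F | T || F
T | F | F | T | F || F
T | F | F | T | T || F
T | F | T | F | F || F
T | F | T | F | T || F
T | F | T | T | F || F
T | F | T | T | T || F
T | T | F | F | F || F
T | T | F | F | T || T
T | T | F | T | F || F
T | T | F | T | T || T
T | T | T | F | F || F
T | T | T | F | T || F
T | T | T | T | F || F
T | T | T | T | T || F
8 of 32 rows are T, so the formula is contingent.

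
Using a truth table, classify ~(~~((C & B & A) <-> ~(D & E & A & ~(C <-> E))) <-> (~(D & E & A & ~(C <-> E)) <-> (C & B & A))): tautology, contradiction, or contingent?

  A   |   B   |   C   |   D   |   E   |   φ  
----- | ----- | ----- | ----- | ----- | -----
 True |  True |  True |  True |  True | False
 True |  True |  True |  True | False | False
 True |  True |  True | False |  True | False
 True |  True |  True | False | False | False
 True |  True | False |  True |  True | False
 True |  True | False |  True | False | False
 True |  True | False | False |  True | False
 True |  True | False | False | False | False
 True | False |  True |  True |  True | False
 True | False |  True |  True | False | False
 True | False |  True | False |  True | False
 True | False |  True | False | False | False
 True | False | False |  True |  True | False
 True | False | False |  True | False | False
 True | False | False | False |  True | False
 True | False | False | False | False | False
False |  True |  True |  True |  True | False
False |  True |  True |  True | False | False
False |  True |  True | False |  True | False
False |  True |  True | False | False | False
False |  True | False |  True |  True | False
False |  True | False |  True | False | False
False |  True | False | False |  True | False
False |  True | False | False | False | False
False | False |  True |  True |  True | False
False | False |  True |  True | False | False
False | False |  True | False |  True | False
False | False |  True | False | False | False
False | False | False |  True |  True | False
False | False | False |  True | False | False
False | False | False | False |  True | False
False | False | False | False | False | False
Every row is False, so the formula is a contradiction.

contradiction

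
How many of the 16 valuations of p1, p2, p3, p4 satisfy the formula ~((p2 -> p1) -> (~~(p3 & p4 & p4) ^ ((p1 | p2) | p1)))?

p1 | p2 | p3 | p4 || φ
T  | T  | T  | T  || T
T  | T  | T  | F  || F
T  | T  | F  | T  || F
T  | T  | F  | F  || F
T  | F  | T  | T  || T
T  | F  | T  | F  || F
T  | F  | F  | T  || F
T  | F  | F  | F  || F
F  | T  | T  | T  || F
F  | T  | T  | F  || F
F  | T  | F  | T  || F
F  | T  | F  | F  || F
F  | F  | T  | T  || F
F  | F  | T  | F  || T
F  | F  | F  | T  || T
F  | F  | F  | F  || T
The formula is true on 5 of the 16 rows.

5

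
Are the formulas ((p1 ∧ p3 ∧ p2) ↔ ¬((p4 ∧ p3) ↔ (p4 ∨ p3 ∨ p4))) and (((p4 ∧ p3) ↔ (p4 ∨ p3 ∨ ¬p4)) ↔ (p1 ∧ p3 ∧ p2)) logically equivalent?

p1  p2  p3  p4  |  φ  ψ
F   F   F   F   |  T  T
F   F   F   T   |  F  T
F   F   T   F   |  F  T
F   F   T   T   |  T  F
F   T   F   F   |  T  T
F   T   F   T   |  F  T
F   T   T   F   |  F  T
F   T   T   T   |  T  F
T   F   F   F   |  T  T
T   F   F   T   |  F  T
T   F   T   F   |  F  T
T   F   T   T   |  T  F
T   T   F   F   |  T  T
T   T   F   T   |  F  T
T   T   T   F   |  T  F
T   T   T   T   |  F  T
The columns differ at p1=F, p2=F, p3=F, p4=T (φ=F, ψ=T), so they are not equivalent.

not equivalent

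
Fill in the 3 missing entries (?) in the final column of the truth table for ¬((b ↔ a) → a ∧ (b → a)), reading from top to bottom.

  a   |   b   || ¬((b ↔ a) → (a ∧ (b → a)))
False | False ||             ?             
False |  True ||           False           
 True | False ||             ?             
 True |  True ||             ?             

True, False, False

Row a=False, b=False: (b ↔ a) = True, (a ∧ (b → a)) = False, ((b ↔ a) → a ∧ (b → a)) = False, so ¬((b ↔ a) → (a ∧ (b → a))) = True.
Row a=True, b=False: (b ↔ a) = False, (a ∧ (b → a)) = True, ((b ↔ a) → a ∧ (b → a)) = True, so ¬((b ↔ a) → (a ∧ (b → a))) = False.
Row a=True, b=True: (b ↔ a) = True, (a ∧ (b → a)) = True, ((b ↔ a) → a ∧ (b → a)) = True, so ¬((b ↔ a) → (a ∧ (b → a))) = False.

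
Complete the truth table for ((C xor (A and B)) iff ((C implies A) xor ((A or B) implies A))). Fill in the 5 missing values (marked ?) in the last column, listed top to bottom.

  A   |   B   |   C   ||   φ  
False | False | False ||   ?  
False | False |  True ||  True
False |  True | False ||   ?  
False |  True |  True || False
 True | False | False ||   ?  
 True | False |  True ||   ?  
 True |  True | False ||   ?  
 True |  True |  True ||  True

True, False, True, False, False

Row A=False, B=False, C=False: (C xor (A and B)) = False, ((C implies A) xor ((A or B) implies A)) = False, so the formula = True.
Row A=False, B=True, C=False: (C xor (A and B)) = False, ((C implies A) xor ((A or B) implies A)) = True, so the formula = False.
Row A=True, B=False, C=False: (C xor (A and B)) = False, ((C implies A) xor ((A or B) implies A)) = False, so the formula = True.
Row A=True, B=False, C=True: (C xor (A and B)) = True, ((C implies A) xor ((A or B) implies A)) = False, so the formula = False.
Row A=True, B=True, C=False: (C xor (A and B)) = True, ((C implies A) xor ((A or B) implies A)) = False, so the formula = False.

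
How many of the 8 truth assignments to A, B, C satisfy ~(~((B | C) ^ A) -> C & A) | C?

A  B  C     (B | C)  ((B | C) ^ A)  ~((B | C) ^ A)  (C & A)  (~((B | C) ^ A) -> (C & A))  ~(~((B | C) ^ A) -> (C & A))  (~(~((B | C) ^ A) -> (C & A)) | C)
1  1  1        1           0              1            1                  1                            0                                1                 
1  1  0        1           0              1            0                  0                            1                                1                 
1  0  1        1           0              1            1                  1                            0                                1                 
1  0  0        0           1              0            0                  1                            0                                0                 
0  1  1        1           1              0            0                  1                            0                                1                 
0  1  0        1           1              0            0                  1                            0                                0                 
0  0  1        1           1              0            0                  1                            0                                1                 
0  0  0        0           0              1            0                  0                            1                                1                 
The formula is true on 6 of the 8 rows.

6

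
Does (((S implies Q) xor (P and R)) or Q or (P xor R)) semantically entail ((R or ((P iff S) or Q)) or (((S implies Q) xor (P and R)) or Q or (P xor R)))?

yes

  P   |   Q   |   R   |   S   ||   φ   |   ψ  
 True |  True |  True |  True ||  True |  True
 True |  True |  True | False ||  True |  True
 True |  True | False |  True ||  True |  True
 True |  True | False | False ||  True |  True
 True | False |  True |  True ||  True |  True
 True | False |  True | False || False |  True
 True | False | False |  True ||  True |  True
 True | False | False | False ||  True |  True
False |  True |  True |  True ||  True |  True
False |  True |  True | False ||  True |  True
False |  True | False |  True ||  True |  True
False |  True | False | False ||  True |  True
False | False |  True |  True ||  True |  True
False | False |  True | False ||  True |  True
False | False | False |  True || False | False
False | False | False | False ||  True |  True
In every row where φ is true, ψ is also true, so φ ⊨ ψ.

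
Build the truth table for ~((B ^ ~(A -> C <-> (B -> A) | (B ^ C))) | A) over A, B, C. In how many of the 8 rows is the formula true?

3

A  B  C     (A -> C)  (B -> A)  (B ^ C)  ((B -> A) | (B ^ C))  φ
1  1  1        1         1         0              1            0
1  1  0        0         1         1              1            0
1  0  1        1         1         1              1            0
1  0  0        0         1         0              1            0
0  1  1        1         0         0              0            1
0  1  0        1         0         1              1            0
0  0  1        1         1         1              1            1
0  0  0        1         1         0              1            1
The formula is true on 3 of the 8 rows.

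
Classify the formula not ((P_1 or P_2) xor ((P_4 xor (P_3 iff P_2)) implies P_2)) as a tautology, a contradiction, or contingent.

P_1 | P_2 | P_3 | P_4 | φ
--- | --- | --- | --- | -
 1  |  1  |  1  |  1  | 1
 1  |  1  |  1  |  0  | 1
 1  |  1  |  0  |  1  | 1
 1  |  1  |  0  |  0  | 1
 1  |  0  |  1  |  1  | 0
 1  |  0  |  1  |  0  | 1
 1  |  0  |  0  |  1  | 1
 1  |  0  |  0  |  0  | 0
 0  |  1  |  1  |  1  | 1
 0  |  1  |  1  |  0  | 1
 0  |  1  |  0  |  1  | 1
 0  |  1  |  0  |  0  | 1
 0  |  0  |  1  |  1  | 1
 0  |  0  |  1  |  0  | 0
 0  |  0  |  0  |  1  | 0
 0  |  0  |  0  |  0  | 1
12 of 16 rows are 1, so the formula is contingent.

contingent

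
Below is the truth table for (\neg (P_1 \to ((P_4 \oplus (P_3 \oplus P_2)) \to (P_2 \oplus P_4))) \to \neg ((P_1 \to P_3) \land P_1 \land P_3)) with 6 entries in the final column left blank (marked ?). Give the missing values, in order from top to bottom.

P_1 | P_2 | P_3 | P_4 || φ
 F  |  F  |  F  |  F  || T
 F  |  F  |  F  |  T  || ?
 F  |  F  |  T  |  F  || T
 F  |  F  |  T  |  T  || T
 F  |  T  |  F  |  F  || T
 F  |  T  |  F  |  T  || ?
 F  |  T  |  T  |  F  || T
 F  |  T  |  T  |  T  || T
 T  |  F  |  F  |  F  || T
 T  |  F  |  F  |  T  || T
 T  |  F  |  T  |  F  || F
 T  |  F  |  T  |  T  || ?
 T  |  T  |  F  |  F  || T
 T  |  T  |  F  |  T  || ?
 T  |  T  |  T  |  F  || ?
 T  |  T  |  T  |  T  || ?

T, T, T, T, T, F

Row P_1=F, P_2=F, P_3=F, P_4=T: \neg (P_1 \to ((P_4 \oplus (P_3 \oplus P_2)) \to (P_2 \oplus P_4))) = F, \neg ((P_1 \to P_3) \land P_1 \land P_3) = T, so the formula = T.
Row P_1=F, P_2=T, P_3=F, P_4=T: \neg (P_1 \to ((P_4 \oplus (P_3 \oplus P_2)) \to (P_2 \oplus P_4))) = F, \neg ((P_1 \to P_3) \land P_1 \land P_3) = T, so the formula = T.
Row P_1=T, P_2=F, P_3=T, P_4=T: \neg (P_1 \to ((P_4 \oplus (P_3 \oplus P_2)) \to (P_2 \oplus P_4))) = F, \neg ((P_1 \to P_3) \land P_1 \land P_3) = F, so the formula = T.
Row P_1=T, P_2=T, P_3=F, P_4=T: \neg (P_1 \to ((P_4 \oplus (P_3 \oplus P_2)) \to (P_2 \oplus P_4))) = F, \neg ((P_1 \to P_3) \land P_1 \land P_3) = T, so the formula = T.
Row P_1=T, P_2=T, P_3=T, P_4=F: \neg (P_1 \to ((P_4 \oplus (P_3 \oplus P_2)) \to (P_2 \oplus P_4))) = F, \neg ((P_1 \to P_3) \land P_1 \land P_3) = F, so the formula = T.
Row P_1=T, P_2=T, P_3=T, P_4=T: \neg (P_1 \to ((P_4 \oplus (P_3 \oplus P_2)) \to (P_2 \oplus P_4))) = T, \neg ((P_1 \to P_3) \land P_1 \land P_3) = F, so the formula = F.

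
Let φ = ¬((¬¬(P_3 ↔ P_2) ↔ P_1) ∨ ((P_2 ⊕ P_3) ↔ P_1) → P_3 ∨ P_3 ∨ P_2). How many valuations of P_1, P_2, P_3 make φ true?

P_1 | P_2 | P_3 || (P_3 ↔ P_2) | ¬(P_3 ↔ P_2) | ¬¬(P_3 ↔ P_2) | (¬¬(P_3 ↔ P_2) ↔ P_1) | (P_2 ⊕ P_3) | ((P_2 ⊕ P_3) ↔ P_1) | (P_3 ∨ P_3 ∨ P_2) | φ
 T  |  T  |  T  ||      T      |      F       |       T       |           T           |      F      |          F          |         T         | F
 T  |  T  |  F  ||      F      |      T       |       F       |           F           |      T      |          T          |         T         | F
 T  |  F  |  T  ||      F      |      T       |       F       |           F           |      T      |          T          |         T         | F
 T  |  F  |  F  ||      T      |      F       |       T       |           T           |      F      |          F          |         F         | T
 F  |  T  |  T  ||      T      |      F       |       T       |           F           |      F      |          T          |         T         | F
 F  |  T  |  F  ||      F      |      T       |       F       |           T           |      T      |          F          |         T         | F
 F  |  F  |  T  ||      F      |      T       |       F       |           T           |      T      |          F          |         T         | F
 F  |  F  |  F  ||      T      |      F       |       T       |           F           |      F      |          T          |         F         | T
The formula is true on 2 of the 8 rows.

2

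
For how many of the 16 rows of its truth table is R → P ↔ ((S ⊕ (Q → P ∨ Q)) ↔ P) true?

P  Q  R  S  |  (R → P)  (P ∨ Q)  (Q → (P ∨ Q))  (S ⊕ (Q → (P ∨ Q)))  ((S ⊕ (Q → (P ∨ Q))) ↔ P)  φ
T  T  T  T  |     T        T           T                 F                       F              F
T  T  T  F  |     T        T           T                 T                       T              T
T  T  F  T  |     T        T           T                 F                       F              F
T  T  F  F  |     T        T           T                 T                       T              T
T  F  T  T  |     T        T           T                 F                       F              F
T  F  T  F  |     T        T           T                 T                       T              T
T  F  F  T  |     T        T           T                 F                       F              F
T  F  F  F  |     T        T           T                 T                       T              T
F  T  T  T  |     F        T           T                 F                       T              F
F  T  T  F  |     F        T           T                 T                       F              T
F  T  F  T  |     T        T           T                 F                       T              T
F  T  F  F  |     T        T           T                 T                       F              F
F  F  T  T  |     F        F           T                 F                       T              F
F  F  T  F  |     F        F           T                 T                       F              T
F  F  F  T  |     T        F           T                 F                       T              T
F  F  F  F  |     T        F           T                 T                       F              F
The formula is true on 8 of the 16 rows.

8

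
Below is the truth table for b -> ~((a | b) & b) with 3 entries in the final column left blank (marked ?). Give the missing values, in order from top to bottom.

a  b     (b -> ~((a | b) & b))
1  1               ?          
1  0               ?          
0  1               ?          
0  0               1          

Row a=1, b=1: ~((a | b) & b) = 0, so (b -> ~((a | b) & b)) = 0.
Row a=1, b=0: ~((a | b) & b) = 1, so (b -> ~((a | b) & b)) = 1.
Row a=0, b=1: ~((a | b) & b) = 0, so (b -> ~((a | b) & b)) = 0.

0, 1, 0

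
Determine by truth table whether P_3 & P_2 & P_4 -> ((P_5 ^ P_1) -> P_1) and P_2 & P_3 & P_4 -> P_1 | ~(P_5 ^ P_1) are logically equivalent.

equivalent

P_1 | P_2 | P_3 | P_4 | P_5 || φ | ψ
 1  |  1  |  1  |  1  |  1  || 1 | 1
 1  |  1  |  1  |  1  |  0  || 1 | 1
 1  |  1  |  1  |  0  |  1  || 1 | 1
 1  |  1  |  1  |  0  |  0  || 1 | 1
 1  |  1  |  0  |  1  |  1  || 1 | 1
 1  |  1  |  0  |  1  |  0  || 1 | 1
 1  |  1  |  0  |  0  |  1  || 1 | 1
 1  |  1  |  0  |  0  |  0  || 1 | 1
 1  |  0  |  1  |  1  |  1  || 1 | 1
 1  |  0  |  1  |  1  |  0  || 1 | 1
 1  |  0  |  1  |  0  |  1  || 1 | 1
 1  |  0  |  1  |  0  |  0  || 1 | 1
 1  |  0  |  0  |  1  |  1  || 1 | 1
 1  |  0  |  0  |  1  |  0  || 1 | 1
 1  |  0  |  0  |  0  |  1  || 1 | 1
 1  |  0  |  0  |  0  |  0  || 1 | 1
 0  |  1  |  1  |  1  |  1  || 0 | 0
 0  |  1  |  1  |  1  |  0  || 1 | 1
 0  |  1  |  1  |  0  |  1  || 1 | 1
 0  |  1  |  1  |  0  |  0  || 1 | 1
 0  |  1  |  0  |  1  |  1  || 1 | 1
 0  |  1  |  0  |  1  |  0  || 1 | 1
 0  |  1  |  0  |  0  |  1  || 1 | 1
 0  |  1  |  0  |  0  |  0  || 1 | 1
 0  |  0  |  1  |  1  |  1  || 1 | 1
 0  |  0  |  1  |  1  |  0  || 1 | 1
 0  |  0  |  1  |  0  |  1  || 1 | 1
 0  |  0  |  1  |  0  |  0  || 1 | 1
 0  |  0  |  0  |  1  |  1  || 1 | 1
 0  |  0  |  0  |  1  |  0  || 1 | 1
 0  |  0  |  0  |  0  |  1  || 1 | 1
 0  |  0  |  0  |  0  |  0  || 1 | 1
The columns for φ and ψ agree on every row, so they are logically equivalent.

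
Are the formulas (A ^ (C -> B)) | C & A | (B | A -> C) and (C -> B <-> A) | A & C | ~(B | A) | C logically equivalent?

not equivalent

  A   |   B   |   C   |   φ   |   ψ  
----- | ----- | ----- | ----- | -----
 True |  True |  True |  True |  True
 True |  True | False | False |  True
 True | False |  True |  True |  True
 True | False | False | False |  True
False |  True |  True |  True |  True
False |  True | False |  True | False
False | False |  True |  True |  True
False | False | False |  True |  True
The columns differ at A=True, B=True, C=False (φ=False, ψ=True), so they are not equivalent.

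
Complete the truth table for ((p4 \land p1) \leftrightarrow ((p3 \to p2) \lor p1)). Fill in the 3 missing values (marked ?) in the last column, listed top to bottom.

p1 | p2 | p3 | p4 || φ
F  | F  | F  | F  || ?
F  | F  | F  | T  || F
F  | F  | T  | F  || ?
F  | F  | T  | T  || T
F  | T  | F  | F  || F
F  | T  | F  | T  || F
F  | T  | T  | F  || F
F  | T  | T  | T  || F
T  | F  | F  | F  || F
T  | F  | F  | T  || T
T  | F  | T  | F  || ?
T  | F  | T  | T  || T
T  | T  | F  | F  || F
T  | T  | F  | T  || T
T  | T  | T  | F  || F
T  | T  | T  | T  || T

F, T, F

Row p1=F, p2=F, p3=F, p4=F: (p4 \land p1) = F, ((p3 \to p2) \lor p1) = T, so the formula = F.
Row p1=F, p2=F, p3=T, p4=F: (p4 \land p1) = F, ((p3 \to p2) \lor p1) = F, so the formula = T.
Row p1=T, p2=F, p3=T, p4=F: (p4 \land p1) = F, ((p3 \to p2) \lor p1) = T, so the formula = F.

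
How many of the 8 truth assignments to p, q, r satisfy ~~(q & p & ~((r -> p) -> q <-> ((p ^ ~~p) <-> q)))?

p  q  r  |  (q & p)  (r -> p)  ((r -> p) -> q)  ~p  ~~p  (p ^ ~~p)  ((p ^ ~~p) <-> q)  φ
1  1  1  |     1        1             1         0    1       0              0          1
1  1  0  |     1        1             1         0    1       0              0          1
1  0  1  |     0        1             0         0    1       0              1          0
1  0  0  |     0        1             0         0    1       0              1          0
0  1  1  |     0        0             1         1    0       0              0          0
0  1  0  |     0        1             1         1    0       0              0          0
0  0  1  |     0        0             1         1    0       0              1          0
0  0  0  |     0        1             0         1    0       0              1          0
The formula is true on 2 of the 8 rows.

2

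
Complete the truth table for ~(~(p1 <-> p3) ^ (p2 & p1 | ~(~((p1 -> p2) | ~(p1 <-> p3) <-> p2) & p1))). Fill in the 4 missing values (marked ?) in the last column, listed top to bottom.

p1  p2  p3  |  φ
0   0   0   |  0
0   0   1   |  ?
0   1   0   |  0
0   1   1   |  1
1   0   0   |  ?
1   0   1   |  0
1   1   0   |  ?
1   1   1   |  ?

1, 0, 1, 0

Row p1=0, p2=0, p3=1: ~(p1 <-> p3) = 1, (p2 & p1 | ~(~((p1 -> p2) | ~(p1 <-> p3) <-> p2) & p1)) = 1, (~(p1 <-> p3) ^ (p2 & p1 | ~(~((p1 -> p2) | ~(p1 <-> p3) <-> p2) & p1))) = 0, so the formula = 1.
Row p1=1, p2=0, p3=0: ~(p1 <-> p3) = 1, (p2 & p1 | ~(~((p1 -> p2) | ~(p1 <-> p3) <-> p2) & p1)) = 0, (~(p1 <-> p3) ^ (p2 & p1 | ~(~((p1 -> p2) | ~(p1 <-> p3) <-> p2) & p1))) = 1, so the formula = 0.
Row p1=1, p2=1, p3=0: ~(p1 <-> p3) = 1, (p2 & p1 | ~(~((p1 -> p2) | ~(p1 <-> p3) <-> p2) & p1)) = 1, (~(p1 <-> p3) ^ (p2 & p1 | ~(~((p1 -> p2) | ~(p1 <-> p3) <-> p2) & p1))) = 0, so the formula = 1.
Row p1=1, p2=1, p3=1: ~(p1 <-> p3) = 0, (p2 & p1 | ~(~((p1 -> p2) | ~(p1 <-> p3) <-> p2) & p1)) = 1, (~(p1 <-> p3) ^ (p2 & p1 | ~(~((p1 -> p2) | ~(p1 <-> p3) <-> p2) & p1))) = 1, so the formula = 0.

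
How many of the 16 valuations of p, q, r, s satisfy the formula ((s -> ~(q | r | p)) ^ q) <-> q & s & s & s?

11

p | q | r | s | φ
- | - | - | - | -
T | T | T | T | T
T | T | T | F | T
T | T | F | T | T
T | T | F | F | T
T | F | T | T | T
T | F | T | F | F
T | F | F | T | T
T | F | F | F | F
F | T | T | T | T
F | T | T | F | T
F | T | F | T | T
F | T | F | F | T
F | F | T | T | T
F | F | T | F | F
F | F | F | T | F
F | F | F | F | F
The formula is true on 11 of the 16 rows.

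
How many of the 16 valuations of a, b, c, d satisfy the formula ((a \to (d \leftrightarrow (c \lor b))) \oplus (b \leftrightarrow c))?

a | b | c | d | φ
- | - | - | - | -
1 | 1 | 1 | 1 | 0
1 | 1 | 1 | 0 | 1
1 | 1 | 0 | 1 | 1
1 | 1 | 0 | 0 | 0
1 | 0 | 1 | 1 | 1
1 | 0 | 1 | 0 | 0
1 | 0 | 0 | 1 | 1
1 | 0 | 0 | 0 | 0
0 | 1 | 1 | 1 | 0
0 | 1 | 1 | 0 | 0
0 | 1 | 0 | 1 | 1
0 | 1 | 0 | 0 | 1
0 | 0 | 1 | 1 | 1
0 | 0 | 1 | 0 | 1
0 | 0 | 0 | 1 | 0
0 | 0 | 0 | 0 | 0
The formula is true on 8 of the 16 rows.

8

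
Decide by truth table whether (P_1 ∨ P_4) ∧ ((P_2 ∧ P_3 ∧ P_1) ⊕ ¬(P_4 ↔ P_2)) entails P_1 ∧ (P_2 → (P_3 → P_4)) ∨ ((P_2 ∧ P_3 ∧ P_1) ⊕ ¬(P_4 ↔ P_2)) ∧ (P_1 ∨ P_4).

yes

P_1 | P_2 | P_3 | P_4 || φ | ψ
 T  |  T  |  T  |  T  || T | T
 T  |  T  |  T  |  F  || F | F
 T  |  T  |  F  |  T  || F | T
 T  |  T  |  F  |  F  || T | T
 T  |  F  |  T  |  T  || T | T
 T  |  F  |  T  |  F  || F | T
 T  |  F  |  F  |  T  || T | T
 T  |  F  |  F  |  F  || F | T
 F  |  T  |  T  |  T  || F | F
 F  |  T  |  T  |  F  || F | F
 F  |  T  |  F  |  T  || F | F
 F  |  T  |  F  |  F  || F | F
 F  |  F  |  T  |  T  || T | T
 F  |  F  |  T  |  F  || F | F
 F  |  F  |  F  |  T  || T | T
 F  |  F  |  F  |  F  || F | F
In every row where φ is true, ψ is also true, so φ ⊨ ψ.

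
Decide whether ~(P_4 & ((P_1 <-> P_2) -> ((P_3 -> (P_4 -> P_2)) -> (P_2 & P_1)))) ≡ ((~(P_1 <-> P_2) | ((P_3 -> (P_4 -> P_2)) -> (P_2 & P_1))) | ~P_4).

P_1 | P_2 | P_3 | P_4 | φ | ψ
--- | --- | --- | --- | - | -
 F  |  F  |  F  |  F  | T | T
 F  |  F  |  F  |  T  | T | F
 F  |  F  |  T  |  F  | T | T
 F  |  F  |  T  |  T  | F | T
 F  |  T  |  F  |  F  | T | T
 F  |  T  |  F  |  T  | F | T
 F  |  T  |  T  |  F  | T | T
 F  |  T  |  T  |  T  | F | T
 T  |  F  |  F  |  F  | T | T
 T  |  F  |  F  |  T  | F | T
 T  |  F  |  T  |  F  | T | T
 T  |  F  |  T  |  T  | F | T
 T  |  T  |  F  |  F  | T | T
 T  |  T  |  F  |  T  | F | T
 T  |  T  |  T  |  F  | T | T
 T  |  T  |  T  |  T  | F | T
The columns differ at P_1=F, P_2=F, P_3=F, P_4=T (φ=T, ψ=F), so they are not equivalent.

not equivalent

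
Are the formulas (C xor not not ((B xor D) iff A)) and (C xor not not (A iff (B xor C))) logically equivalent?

not equivalent

A | B | C | D || φ | ψ
F | F | F | F || T | T
F | F | F | T || F | T
F | F | T | F || F | T
F | F | T | T || T | T
F | T | F | F || F | F
F | T | F | T || T | F
F | T | T | F || T | F
F | T | T | T || F | F
T | F | F | F || F | F
T | F | F | T || T | F
T | F | T | F || T | F
T | F | T | T || F | F
T | T | F | F || T | T
T | T | F | T || F | T
T | T | T | F || F | T
T | T | T | T || T | T
The columns differ at A=F, B=F, C=F, D=T (φ=F, ψ=T), so they are not equivalent.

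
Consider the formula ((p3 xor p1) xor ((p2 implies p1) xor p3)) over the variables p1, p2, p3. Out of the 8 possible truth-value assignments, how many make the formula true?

2

p1 | p2 | p3 | (p3 xor p1) | (p2 implies p1) | ((p2 implies p1) xor p3) | φ
-- | -- | -- | ----------- | --------------- | ------------------------ | -
1  | 1  | 1  |      0      |        1        |            0             | 0
1  | 1  | 0  |      1      |        1        |            1             | 0
1  | 0  | 1  |      0      |        1        |            0             | 0
1  | 0  | 0  |      1      |        1        |            1             | 0
0  | 1  | 1  |      1      |        0        |            1             | 0
0  | 1  | 0  |      0      |        0        |            0             | 0
0  | 0  | 1  |      1      |        1        |            0             | 1
0  | 0  | 0  |      0      |        1        |            1             | 1
The formula is true on 2 of the 8 rows.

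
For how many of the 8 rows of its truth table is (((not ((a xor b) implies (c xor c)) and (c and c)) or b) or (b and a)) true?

a  b  c  |  φ
0  0  0  |  0
0  0  1  |  0
0  1  0  |  1
0  1  1  |  1
1  0  0  |  0
1  0  1  |  1
1  1  0  |  1
1  1  1  |  1
The formula is true on 5 of the 8 rows.

5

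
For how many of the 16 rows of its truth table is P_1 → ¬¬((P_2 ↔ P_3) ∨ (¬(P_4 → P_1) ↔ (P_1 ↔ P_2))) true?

P_1 | P_2 | P_3 | P_4 || (P_2 ↔ P_3) | (P_4 → P_1) | ¬(P_4 → P_1) | (P_1 ↔ P_2) | (¬(P_4 → P_1) ↔ (P_1 ↔ P_2)) | φ
 F  |  F  |  F  |  F  ||      T      |      T      |      F       |      T      |              F               | T
 F  |  F  |  F  |  T  ||      T      |      F      |      T       |      T      |              T               | T
 F  |  F  |  T  |  F  ||      F      |      T      |      F       |      T      |              F               | T
 F  |  F  |  T  |  T  ||      F      |      F      |      T       |      T      |              T               | T
 F  |  T  |  F  |  F  ||      F      |      T      |      F       |      F      |              T               | T
 F  |  T  |  F  |  T  ||      F      |      F      |      T       |      F      |              F               | T
 F  |  T  |  T  |  F  ||      T      |      T      |      F       |      F      |              T               | T
 F  |  T  |  T  |  T  ||      T      |      F      |      T       |      F      |              F               | T
 T  |  F  |  F  |  F  ||      T      |      T      |      F       |      F      |              T               | T
 T  |  F  |  F  |  T  ||      T      |      T      |      F       |      F      |              T               | T
 T  |  F  |  T  |  F  ||      F      |      T      |      F       |      F      |              T               | T
 T  |  F  |  T  |  T  ||      F      |      T      |      F       |      F      |              T               | T
 T  |  T  |  F  |  F  ||      F      |      T      |      F       |      T      |              F               | F
 T  |  T  |  F  |  T  ||      F      |      T      |      F       |      T      |              F               | F
 T  |  T  |  T  |  F  ||      T      |      T      |      F       |      T      |              F               | T
 T  |  T  |  T  |  T  ||      T      |      T      |      F       |      T      |              F               | T
The formula is true on 14 of the 16 rows.

14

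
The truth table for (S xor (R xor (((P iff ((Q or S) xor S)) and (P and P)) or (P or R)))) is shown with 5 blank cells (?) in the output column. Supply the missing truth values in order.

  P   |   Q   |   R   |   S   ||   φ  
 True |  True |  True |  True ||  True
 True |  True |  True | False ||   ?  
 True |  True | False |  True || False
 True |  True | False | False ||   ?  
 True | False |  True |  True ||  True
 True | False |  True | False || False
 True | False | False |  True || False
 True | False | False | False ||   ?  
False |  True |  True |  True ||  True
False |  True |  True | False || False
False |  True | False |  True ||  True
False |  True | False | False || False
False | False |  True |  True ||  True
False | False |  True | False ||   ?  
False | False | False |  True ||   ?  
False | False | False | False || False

False, True, True, False, True

Row P=True, Q=True, R=True, S=False: (R xor (((P iff ((Q or S) xor S)) and (P and P)) or (P or R))) = False, so the formula = False.
Row P=True, Q=True, R=False, S=False: (R xor (((P iff ((Q or S) xor S)) and (P and P)) or (P or R))) = True, so the formula = True.
Row P=True, Q=False, R=False, S=False: (R xor (((P iff ((Q or S) xor S)) and (P and P)) or (P or R))) = True, so the formula = True.
Row P=False, Q=False, R=True, S=False: (R xor (((P iff ((Q or S) xor S)) and (P and P)) or (P or R))) = False, so the formula = False.
Row P=False, Q=False, R=False, S=True: (R xor (((P iff ((Q or S) xor S)) and (P and P)) or (P or R))) = False, so the formula = True.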